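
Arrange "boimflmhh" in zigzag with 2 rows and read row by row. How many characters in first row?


Zigzag "boimflmhh" into 2 rows:
Placing characters:
  'b' => row 0
  'o' => row 1
  'i' => row 0
  'm' => row 1
  'f' => row 0
  'l' => row 1
  'm' => row 0
  'h' => row 1
  'h' => row 0
Rows:
  Row 0: "bifmh"
  Row 1: "omlh"
First row length: 5

5


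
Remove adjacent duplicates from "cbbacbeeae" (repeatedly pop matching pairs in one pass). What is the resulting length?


Input: cbbacbeeae
Stack-based adjacent duplicate removal:
  Read 'c': push. Stack: c
  Read 'b': push. Stack: cb
  Read 'b': matches stack top 'b' => pop. Stack: c
  Read 'a': push. Stack: ca
  Read 'c': push. Stack: cac
  Read 'b': push. Stack: cacb
  Read 'e': push. Stack: cacbe
  Read 'e': matches stack top 'e' => pop. Stack: cacb
  Read 'a': push. Stack: cacba
  Read 'e': push. Stack: cacbae
Final stack: "cacbae" (length 6)

6


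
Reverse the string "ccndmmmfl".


Input: ccndmmmfl
Reading characters right to left:
  Position 8: 'l'
  Position 7: 'f'
  Position 6: 'm'
  Position 5: 'm'
  Position 4: 'm'
  Position 3: 'd'
  Position 2: 'n'
  Position 1: 'c'
  Position 0: 'c'
Reversed: lfmmmdncc

lfmmmdncc


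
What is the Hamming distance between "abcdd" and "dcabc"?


Comparing "abcdd" and "dcabc" position by position:
  Position 0: 'a' vs 'd' => differ
  Position 1: 'b' vs 'c' => differ
  Position 2: 'c' vs 'a' => differ
  Position 3: 'd' vs 'b' => differ
  Position 4: 'd' vs 'c' => differ
Total differences (Hamming distance): 5

5


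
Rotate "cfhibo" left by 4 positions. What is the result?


Input: "cfhibo", rotate left by 4
First 4 characters: "cfhi"
Remaining characters: "bo"
Concatenate remaining + first: "bo" + "cfhi" = "bocfhi"

bocfhi


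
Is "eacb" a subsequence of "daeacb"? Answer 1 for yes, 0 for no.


Check if "eacb" is a subsequence of "daeacb"
Greedy scan:
  Position 0 ('d'): no match needed
  Position 1 ('a'): no match needed
  Position 2 ('e'): matches sub[0] = 'e'
  Position 3 ('a'): matches sub[1] = 'a'
  Position 4 ('c'): matches sub[2] = 'c'
  Position 5 ('b'): matches sub[3] = 'b'
All 4 characters matched => is a subsequence

1


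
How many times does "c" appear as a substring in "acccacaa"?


Searching for "c" in "acccacaa"
Scanning each position:
  Position 0: "a" => no
  Position 1: "c" => MATCH
  Position 2: "c" => MATCH
  Position 3: "c" => MATCH
  Position 4: "a" => no
  Position 5: "c" => MATCH
  Position 6: "a" => no
  Position 7: "a" => no
Total occurrences: 4

4


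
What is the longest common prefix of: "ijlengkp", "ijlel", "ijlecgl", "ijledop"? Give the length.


Words: ijlengkp, ijlel, ijlecgl, ijledop
  Position 0: all 'i' => match
  Position 1: all 'j' => match
  Position 2: all 'l' => match
  Position 3: all 'e' => match
  Position 4: ('n', 'l', 'c', 'd') => mismatch, stop
LCP = "ijle" (length 4)

4


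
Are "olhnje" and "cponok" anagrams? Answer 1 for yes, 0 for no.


Strings: "olhnje", "cponok"
Sorted first:  ehjlno
Sorted second: cknoop
Differ at position 0: 'e' vs 'c' => not anagrams

0


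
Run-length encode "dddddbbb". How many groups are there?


Input: dddddbbb
Scanning for consecutive runs:
  Group 1: 'd' x 5 (positions 0-4)
  Group 2: 'b' x 3 (positions 5-7)
Total groups: 2

2


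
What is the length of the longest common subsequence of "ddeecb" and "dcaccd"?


LCS of "ddeecb" and "dcaccd"
DP table:
           d    c    a    c    c    d
      0    0    0    0    0    0    0
  d   0    1    1    1    1    1    1
  d   0    1    1    1    1    1    2
  e   0    1    1    1    1    1    2
  e   0    1    1    1    1    1    2
  c   0    1    2    2    2    2    2
  b   0    1    2    2    2    2    2
LCS length = dp[6][6] = 2

2


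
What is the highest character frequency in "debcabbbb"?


Input: debcabbbb
Character counts:
  'a': 1
  'b': 5
  'c': 1
  'd': 1
  'e': 1
Maximum frequency: 5

5


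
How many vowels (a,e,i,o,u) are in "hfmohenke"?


Input: hfmohenke
Checking each character:
  'h' at position 0: consonant
  'f' at position 1: consonant
  'm' at position 2: consonant
  'o' at position 3: vowel (running total: 1)
  'h' at position 4: consonant
  'e' at position 5: vowel (running total: 2)
  'n' at position 6: consonant
  'k' at position 7: consonant
  'e' at position 8: vowel (running total: 3)
Total vowels: 3

3


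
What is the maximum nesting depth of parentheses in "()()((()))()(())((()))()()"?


Input: "()()((()))()(())((()))()()"
Tracking depth:
  Position 0 '(': depth becomes 1
  Position 1 ')': depth becomes 0
  Position 2 '(': depth becomes 1
  Position 3 ')': depth becomes 0
  Position 4 '(': depth becomes 1
  Position 5 '(': depth becomes 2
  Position 6 '(': depth becomes 3
  Position 7 ')': depth becomes 2
  Position 8 ')': depth becomes 1
  Position 9 ')': depth becomes 0
  Position 10 '(': depth becomes 1
  Position 11 ')': depth becomes 0
  Position 12 '(': depth becomes 1
  Position 13 '(': depth becomes 2
  Position 14 ')': depth becomes 1
  Position 15 ')': depth becomes 0
  Position 16 '(': depth becomes 1
  Position 17 '(': depth becomes 2
  Position 18 '(': depth becomes 3
  Position 19 ')': depth becomes 2
  Position 20 ')': depth becomes 1
  Position 21 ')': depth becomes 0
  Position 22 '(': depth becomes 1
  Position 23 ')': depth becomes 0
  Position 24 '(': depth becomes 1
  Position 25 ')': depth becomes 0
Maximum depth reached: 3

3


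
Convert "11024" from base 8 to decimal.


Input: "11024" in base 8
Positional expansion:
  Digit '1' (value 1) x 8^4 = 4096
  Digit '1' (value 1) x 8^3 = 512
  Digit '0' (value 0) x 8^2 = 0
  Digit '2' (value 2) x 8^1 = 16
  Digit '4' (value 4) x 8^0 = 4
Sum = 4628

4628


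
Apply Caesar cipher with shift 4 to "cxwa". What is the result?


Caesar cipher: shift "cxwa" by 4
  'c' (pos 2) + 4 = pos 6 = 'g'
  'x' (pos 23) + 4 = pos 1 = 'b'
  'w' (pos 22) + 4 = pos 0 = 'a'
  'a' (pos 0) + 4 = pos 4 = 'e'
Result: gbae

gbae


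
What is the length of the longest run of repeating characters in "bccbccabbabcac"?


Input: "bccbccabbabcac"
Scanning for longest run:
  Position 1 ('c'): new char, reset run to 1
  Position 2 ('c'): continues run of 'c', length=2
  Position 3 ('b'): new char, reset run to 1
  Position 4 ('c'): new char, reset run to 1
  Position 5 ('c'): continues run of 'c', length=2
  Position 6 ('a'): new char, reset run to 1
  Position 7 ('b'): new char, reset run to 1
  Position 8 ('b'): continues run of 'b', length=2
  Position 9 ('a'): new char, reset run to 1
  Position 10 ('b'): new char, reset run to 1
  Position 11 ('c'): new char, reset run to 1
  Position 12 ('a'): new char, reset run to 1
  Position 13 ('c'): new char, reset run to 1
Longest run: 'c' with length 2

2


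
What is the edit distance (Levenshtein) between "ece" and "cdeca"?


Computing edit distance: "ece" -> "cdeca"
DP table:
           c    d    e    c    a
      0    1    2    3    4    5
  e   1    1    2    2    3    4
  c   2    1    2    3    2    3
  e   3    2    2    2    3    3
Edit distance = dp[3][5] = 3

3


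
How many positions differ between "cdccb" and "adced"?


Comparing "cdccb" and "adced" position by position:
  Position 0: 'c' vs 'a' => DIFFER
  Position 1: 'd' vs 'd' => same
  Position 2: 'c' vs 'c' => same
  Position 3: 'c' vs 'e' => DIFFER
  Position 4: 'b' vs 'd' => DIFFER
Positions that differ: 3

3


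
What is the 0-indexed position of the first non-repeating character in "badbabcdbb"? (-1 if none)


Input: badbabcdbb
Character frequencies:
  'a': 2
  'b': 5
  'c': 1
  'd': 2
Scanning left to right for freq == 1:
  Position 0 ('b'): freq=5, skip
  Position 1 ('a'): freq=2, skip
  Position 2 ('d'): freq=2, skip
  Position 3 ('b'): freq=5, skip
  Position 4 ('a'): freq=2, skip
  Position 5 ('b'): freq=5, skip
  Position 6 ('c'): unique! => answer = 6

6


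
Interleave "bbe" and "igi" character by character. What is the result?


Interleaving "bbe" and "igi":
  Position 0: 'b' from first, 'i' from second => "bi"
  Position 1: 'b' from first, 'g' from second => "bg"
  Position 2: 'e' from first, 'i' from second => "ei"
Result: bibgei

bibgei


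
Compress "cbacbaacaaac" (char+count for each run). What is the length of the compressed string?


Input: cbacbaacaaac
Runs:
  'c' x 1 => "c1"
  'b' x 1 => "b1"
  'a' x 1 => "a1"
  'c' x 1 => "c1"
  'b' x 1 => "b1"
  'a' x 2 => "a2"
  'c' x 1 => "c1"
  'a' x 3 => "a3"
  'c' x 1 => "c1"
Compressed: "c1b1a1c1b1a2c1a3c1"
Compressed length: 18

18


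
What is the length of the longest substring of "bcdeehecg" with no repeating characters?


Input: "bcdeehecg"
Sliding window (track last position of each char):
  Position 0 ('b'): window [0,0] length 1 -- new best
  Position 1 ('c'): window [0,1] length 2 -- new best
  Position 2 ('d'): window [0,2] length 3 -- new best
  Position 3 ('e'): window [0,3] length 4 -- new best
  Position 4 ('e'): repeat (last at 3), move window start to 4
  Position 4 ('e'): window [4,4] length 1
  Position 5 ('h'): window [4,5] length 2
  Position 6 ('e'): repeat (last at 4), move window start to 5
  Position 6 ('e'): window [5,6] length 2
  Position 7 ('c'): window [5,7] length 3
  Position 8 ('g'): window [5,8] length 4
Longest substring with no repeats: "bcde" with length 4

4


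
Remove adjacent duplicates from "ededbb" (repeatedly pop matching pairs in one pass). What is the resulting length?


Input: ededbb
Stack-based adjacent duplicate removal:
  Read 'e': push. Stack: e
  Read 'd': push. Stack: ed
  Read 'e': push. Stack: ede
  Read 'd': push. Stack: eded
  Read 'b': push. Stack: ededb
  Read 'b': matches stack top 'b' => pop. Stack: eded
Final stack: "eded" (length 4)

4


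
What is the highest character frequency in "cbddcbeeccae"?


Input: cbddcbeeccae
Character counts:
  'a': 1
  'b': 2
  'c': 4
  'd': 2
  'e': 3
Maximum frequency: 4

4


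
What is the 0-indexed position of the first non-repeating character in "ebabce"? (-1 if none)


Input: ebabce
Character frequencies:
  'a': 1
  'b': 2
  'c': 1
  'e': 2
Scanning left to right for freq == 1:
  Position 0 ('e'): freq=2, skip
  Position 1 ('b'): freq=2, skip
  Position 2 ('a'): unique! => answer = 2

2


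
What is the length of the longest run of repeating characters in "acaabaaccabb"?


Input: "acaabaaccabb"
Scanning for longest run:
  Position 1 ('c'): new char, reset run to 1
  Position 2 ('a'): new char, reset run to 1
  Position 3 ('a'): continues run of 'a', length=2
  Position 4 ('b'): new char, reset run to 1
  Position 5 ('a'): new char, reset run to 1
  Position 6 ('a'): continues run of 'a', length=2
  Position 7 ('c'): new char, reset run to 1
  Position 8 ('c'): continues run of 'c', length=2
  Position 9 ('a'): new char, reset run to 1
  Position 10 ('b'): new char, reset run to 1
  Position 11 ('b'): continues run of 'b', length=2
Longest run: 'a' with length 2

2


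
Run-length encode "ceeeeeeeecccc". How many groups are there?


Input: ceeeeeeeecccc
Scanning for consecutive runs:
  Group 1: 'c' x 1 (positions 0-0)
  Group 2: 'e' x 8 (positions 1-8)
  Group 3: 'c' x 4 (positions 9-12)
Total groups: 3

3


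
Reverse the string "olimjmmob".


Input: olimjmmob
Reading characters right to left:
  Position 8: 'b'
  Position 7: 'o'
  Position 6: 'm'
  Position 5: 'm'
  Position 4: 'j'
  Position 3: 'm'
  Position 2: 'i'
  Position 1: 'l'
  Position 0: 'o'
Reversed: bommjmilo

bommjmilo


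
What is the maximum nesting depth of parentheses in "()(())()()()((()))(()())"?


Input: "()(())()()()((()))(()())"
Tracking depth:
  Position 0 '(': depth becomes 1
  Position 1 ')': depth becomes 0
  Position 2 '(': depth becomes 1
  Position 3 '(': depth becomes 2
  Position 4 ')': depth becomes 1
  Position 5 ')': depth becomes 0
  Position 6 '(': depth becomes 1
  Position 7 ')': depth becomes 0
  Position 8 '(': depth becomes 1
  Position 9 ')': depth becomes 0
  Position 10 '(': depth becomes 1
  Position 11 ')': depth becomes 0
  Position 12 '(': depth becomes 1
  Position 13 '(': depth becomes 2
  Position 14 '(': depth becomes 3
  Position 15 ')': depth becomes 2
  Position 16 ')': depth becomes 1
  Position 17 ')': depth becomes 0
  Position 18 '(': depth becomes 1
  Position 19 '(': depth becomes 2
  Position 20 ')': depth becomes 1
  Position 21 '(': depth becomes 2
  Position 22 ')': depth becomes 1
  Position 23 ')': depth becomes 0
Maximum depth reached: 3

3


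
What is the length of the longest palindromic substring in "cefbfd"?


Input: "cefbfd"
Checking substrings for palindromes:
  [2:5] "fbf" (len 3) => palindrome
Longest palindromic substring: "fbf" with length 3

3


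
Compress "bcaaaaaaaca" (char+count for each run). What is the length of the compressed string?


Input: bcaaaaaaaca
Runs:
  'b' x 1 => "b1"
  'c' x 1 => "c1"
  'a' x 7 => "a7"
  'c' x 1 => "c1"
  'a' x 1 => "a1"
Compressed: "b1c1a7c1a1"
Compressed length: 10

10


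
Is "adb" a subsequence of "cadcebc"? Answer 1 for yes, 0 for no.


Check if "adb" is a subsequence of "cadcebc"
Greedy scan:
  Position 0 ('c'): no match needed
  Position 1 ('a'): matches sub[0] = 'a'
  Position 2 ('d'): matches sub[1] = 'd'
  Position 3 ('c'): no match needed
  Position 4 ('e'): no match needed
  Position 5 ('b'): matches sub[2] = 'b'
  Position 6 ('c'): no match needed
All 3 characters matched => is a subsequence

1


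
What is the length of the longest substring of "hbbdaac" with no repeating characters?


Input: "hbbdaac"
Sliding window (track last position of each char):
  Position 0 ('h'): window [0,0] length 1 -- new best
  Position 1 ('b'): window [0,1] length 2 -- new best
  Position 2 ('b'): repeat (last at 1), move window start to 2
  Position 2 ('b'): window [2,2] length 1
  Position 3 ('d'): window [2,3] length 2
  Position 4 ('a'): window [2,4] length 3 -- new best
  Position 5 ('a'): repeat (last at 4), move window start to 5
  Position 5 ('a'): window [5,5] length 1
  Position 6 ('c'): window [5,6] length 2
Longest substring with no repeats: "bda" with length 3

3


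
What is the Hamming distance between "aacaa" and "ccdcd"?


Comparing "aacaa" and "ccdcd" position by position:
  Position 0: 'a' vs 'c' => differ
  Position 1: 'a' vs 'c' => differ
  Position 2: 'c' vs 'd' => differ
  Position 3: 'a' vs 'c' => differ
  Position 4: 'a' vs 'd' => differ
Total differences (Hamming distance): 5

5


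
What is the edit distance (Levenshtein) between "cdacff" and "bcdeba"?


Computing edit distance: "cdacff" -> "bcdeba"
DP table:
           b    c    d    e    b    a
      0    1    2    3    4    5    6
  c   1    1    1    2    3    4    5
  d   2    2    2    1    2    3    4
  a   3    3    3    2    2    3    3
  c   4    4    3    3    3    3    4
  f   5    5    4    4    4    4    4
  f   6    6    5    5    5    5    5
Edit distance = dp[6][6] = 5

5


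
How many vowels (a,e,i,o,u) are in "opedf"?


Input: opedf
Checking each character:
  'o' at position 0: vowel (running total: 1)
  'p' at position 1: consonant
  'e' at position 2: vowel (running total: 2)
  'd' at position 3: consonant
  'f' at position 4: consonant
Total vowels: 2

2


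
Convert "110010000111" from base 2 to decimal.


Input: "110010000111" in base 2
Positional expansion:
  Digit '1' (value 1) x 2^11 = 2048
  Digit '1' (value 1) x 2^10 = 1024
  Digit '0' (value 0) x 2^9 = 0
  Digit '0' (value 0) x 2^8 = 0
  Digit '1' (value 1) x 2^7 = 128
  Digit '0' (value 0) x 2^6 = 0
  Digit '0' (value 0) x 2^5 = 0
  Digit '0' (value 0) x 2^4 = 0
  Digit '0' (value 0) x 2^3 = 0
  Digit '1' (value 1) x 2^2 = 4
  Digit '1' (value 1) x 2^1 = 2
  Digit '1' (value 1) x 2^0 = 1
Sum = 3207

3207


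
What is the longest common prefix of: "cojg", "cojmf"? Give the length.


Words: cojg, cojmf
  Position 0: all 'c' => match
  Position 1: all 'o' => match
  Position 2: all 'j' => match
  Position 3: ('g', 'm') => mismatch, stop
LCP = "coj" (length 3)

3


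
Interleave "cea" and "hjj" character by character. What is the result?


Interleaving "cea" and "hjj":
  Position 0: 'c' from first, 'h' from second => "ch"
  Position 1: 'e' from first, 'j' from second => "ej"
  Position 2: 'a' from first, 'j' from second => "aj"
Result: chejaj

chejaj


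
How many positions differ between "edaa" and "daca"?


Comparing "edaa" and "daca" position by position:
  Position 0: 'e' vs 'd' => DIFFER
  Position 1: 'd' vs 'a' => DIFFER
  Position 2: 'a' vs 'c' => DIFFER
  Position 3: 'a' vs 'a' => same
Positions that differ: 3

3


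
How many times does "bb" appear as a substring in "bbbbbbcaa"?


Searching for "bb" in "bbbbbbcaa"
Scanning each position:
  Position 0: "bb" => MATCH
  Position 1: "bb" => MATCH
  Position 2: "bb" => MATCH
  Position 3: "bb" => MATCH
  Position 4: "bb" => MATCH
  Position 5: "bc" => no
  Position 6: "ca" => no
  Position 7: "aa" => no
Total occurrences: 5

5


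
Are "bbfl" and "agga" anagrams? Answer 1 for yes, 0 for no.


Strings: "bbfl", "agga"
Sorted first:  bbfl
Sorted second: aagg
Differ at position 0: 'b' vs 'a' => not anagrams

0


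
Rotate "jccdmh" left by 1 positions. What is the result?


Input: "jccdmh", rotate left by 1
First 1 characters: "j"
Remaining characters: "ccdmh"
Concatenate remaining + first: "ccdmh" + "j" = "ccdmhj"

ccdmhj


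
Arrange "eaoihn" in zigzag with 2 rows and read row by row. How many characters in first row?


Zigzag "eaoihn" into 2 rows:
Placing characters:
  'e' => row 0
  'a' => row 1
  'o' => row 0
  'i' => row 1
  'h' => row 0
  'n' => row 1
Rows:
  Row 0: "eoh"
  Row 1: "ain"
First row length: 3

3


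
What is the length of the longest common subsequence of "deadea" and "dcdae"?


LCS of "deadea" and "dcdae"
DP table:
           d    c    d    a    e
      0    0    0    0    0    0
  d   0    1    1    1    1    1
  e   0    1    1    1    1    2
  a   0    1    1    1    2    2
  d   0    1    1    2    2    2
  e   0    1    1    2    2    3
  a   0    1    1    2    3    3
LCS length = dp[6][5] = 3

3


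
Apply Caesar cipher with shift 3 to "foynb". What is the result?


Caesar cipher: shift "foynb" by 3
  'f' (pos 5) + 3 = pos 8 = 'i'
  'o' (pos 14) + 3 = pos 17 = 'r'
  'y' (pos 24) + 3 = pos 1 = 'b'
  'n' (pos 13) + 3 = pos 16 = 'q'
  'b' (pos 1) + 3 = pos 4 = 'e'
Result: irbqe

irbqe


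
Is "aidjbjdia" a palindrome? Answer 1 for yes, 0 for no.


Input: aidjbjdia
Reversed: aidjbjdia
  Compare pos 0 ('a') with pos 8 ('a'): match
  Compare pos 1 ('i') with pos 7 ('i'): match
  Compare pos 2 ('d') with pos 6 ('d'): match
  Compare pos 3 ('j') with pos 5 ('j'): match
Result: palindrome

1


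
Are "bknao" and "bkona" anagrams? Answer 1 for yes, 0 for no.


Strings: "bknao", "bkona"
Sorted first:  abkno
Sorted second: abkno
Sorted forms match => anagrams

1


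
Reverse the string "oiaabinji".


Input: oiaabinji
Reading characters right to left:
  Position 8: 'i'
  Position 7: 'j'
  Position 6: 'n'
  Position 5: 'i'
  Position 4: 'b'
  Position 3: 'a'
  Position 2: 'a'
  Position 1: 'i'
  Position 0: 'o'
Reversed: ijnibaaio

ijnibaaio


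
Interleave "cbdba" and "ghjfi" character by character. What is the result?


Interleaving "cbdba" and "ghjfi":
  Position 0: 'c' from first, 'g' from second => "cg"
  Position 1: 'b' from first, 'h' from second => "bh"
  Position 2: 'd' from first, 'j' from second => "dj"
  Position 3: 'b' from first, 'f' from second => "bf"
  Position 4: 'a' from first, 'i' from second => "ai"
Result: cgbhdjbfai

cgbhdjbfai


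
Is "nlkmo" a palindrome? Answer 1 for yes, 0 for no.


Input: nlkmo
Reversed: omkln
  Compare pos 0 ('n') with pos 4 ('o'): MISMATCH
  Compare pos 1 ('l') with pos 3 ('m'): MISMATCH
Result: not a palindrome

0


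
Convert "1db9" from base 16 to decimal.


Input: "1db9" in base 16
Positional expansion:
  Digit '1' (value 1) x 16^3 = 4096
  Digit 'd' (value 13) x 16^2 = 3328
  Digit 'b' (value 11) x 16^1 = 176
  Digit '9' (value 9) x 16^0 = 9
Sum = 7609

7609


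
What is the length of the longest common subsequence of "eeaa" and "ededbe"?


LCS of "eeaa" and "ededbe"
DP table:
           e    d    e    d    b    e
      0    0    0    0    0    0    0
  e   0    1    1    1    1    1    1
  e   0    1    1    2    2    2    2
  a   0    1    1    2    2    2    2
  a   0    1    1    2    2    2    2
LCS length = dp[4][6] = 2

2


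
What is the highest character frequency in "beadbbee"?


Input: beadbbee
Character counts:
  'a': 1
  'b': 3
  'd': 1
  'e': 3
Maximum frequency: 3

3


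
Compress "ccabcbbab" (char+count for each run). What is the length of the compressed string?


Input: ccabcbbab
Runs:
  'c' x 2 => "c2"
  'a' x 1 => "a1"
  'b' x 1 => "b1"
  'c' x 1 => "c1"
  'b' x 2 => "b2"
  'a' x 1 => "a1"
  'b' x 1 => "b1"
Compressed: "c2a1b1c1b2a1b1"
Compressed length: 14

14


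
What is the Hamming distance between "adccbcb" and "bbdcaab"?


Comparing "adccbcb" and "bbdcaab" position by position:
  Position 0: 'a' vs 'b' => differ
  Position 1: 'd' vs 'b' => differ
  Position 2: 'c' vs 'd' => differ
  Position 3: 'c' vs 'c' => same
  Position 4: 'b' vs 'a' => differ
  Position 5: 'c' vs 'a' => differ
  Position 6: 'b' vs 'b' => same
Total differences (Hamming distance): 5

5


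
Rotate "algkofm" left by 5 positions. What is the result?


Input: "algkofm", rotate left by 5
First 5 characters: "algko"
Remaining characters: "fm"
Concatenate remaining + first: "fm" + "algko" = "fmalgko"

fmalgko


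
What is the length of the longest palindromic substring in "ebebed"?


Input: "ebebed"
Checking substrings for palindromes:
  [0:5] "ebebe" (len 5) => palindrome
  [0:3] "ebe" (len 3) => palindrome
  [1:4] "beb" (len 3) => palindrome
  [2:5] "ebe" (len 3) => palindrome
Longest palindromic substring: "ebebe" with length 5

5


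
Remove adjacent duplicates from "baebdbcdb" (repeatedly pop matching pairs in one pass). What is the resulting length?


Input: baebdbcdb
Stack-based adjacent duplicate removal:
  Read 'b': push. Stack: b
  Read 'a': push. Stack: ba
  Read 'e': push. Stack: bae
  Read 'b': push. Stack: baeb
  Read 'd': push. Stack: baebd
  Read 'b': push. Stack: baebdb
  Read 'c': push. Stack: baebdbc
  Read 'd': push. Stack: baebdbcd
  Read 'b': push. Stack: baebdbcdb
Final stack: "baebdbcdb" (length 9)

9


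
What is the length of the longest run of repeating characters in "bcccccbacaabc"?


Input: "bcccccbacaabc"
Scanning for longest run:
  Position 1 ('c'): new char, reset run to 1
  Position 2 ('c'): continues run of 'c', length=2
  Position 3 ('c'): continues run of 'c', length=3
  Position 4 ('c'): continues run of 'c', length=4
  Position 5 ('c'): continues run of 'c', length=5
  Position 6 ('b'): new char, reset run to 1
  Position 7 ('a'): new char, reset run to 1
  Position 8 ('c'): new char, reset run to 1
  Position 9 ('a'): new char, reset run to 1
  Position 10 ('a'): continues run of 'a', length=2
  Position 11 ('b'): new char, reset run to 1
  Position 12 ('c'): new char, reset run to 1
Longest run: 'c' with length 5

5


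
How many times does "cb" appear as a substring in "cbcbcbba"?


Searching for "cb" in "cbcbcbba"
Scanning each position:
  Position 0: "cb" => MATCH
  Position 1: "bc" => no
  Position 2: "cb" => MATCH
  Position 3: "bc" => no
  Position 4: "cb" => MATCH
  Position 5: "bb" => no
  Position 6: "ba" => no
Total occurrences: 3

3


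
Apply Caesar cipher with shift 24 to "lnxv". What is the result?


Caesar cipher: shift "lnxv" by 24
  'l' (pos 11) + 24 = pos 9 = 'j'
  'n' (pos 13) + 24 = pos 11 = 'l'
  'x' (pos 23) + 24 = pos 21 = 'v'
  'v' (pos 21) + 24 = pos 19 = 't'
Result: jlvt

jlvt


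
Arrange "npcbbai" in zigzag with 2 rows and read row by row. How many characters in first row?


Zigzag "npcbbai" into 2 rows:
Placing characters:
  'n' => row 0
  'p' => row 1
  'c' => row 0
  'b' => row 1
  'b' => row 0
  'a' => row 1
  'i' => row 0
Rows:
  Row 0: "ncbi"
  Row 1: "pba"
First row length: 4

4


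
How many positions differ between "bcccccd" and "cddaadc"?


Comparing "bcccccd" and "cddaadc" position by position:
  Position 0: 'b' vs 'c' => DIFFER
  Position 1: 'c' vs 'd' => DIFFER
  Position 2: 'c' vs 'd' => DIFFER
  Position 3: 'c' vs 'a' => DIFFER
  Position 4: 'c' vs 'a' => DIFFER
  Position 5: 'c' vs 'd' => DIFFER
  Position 6: 'd' vs 'c' => DIFFER
Positions that differ: 7

7


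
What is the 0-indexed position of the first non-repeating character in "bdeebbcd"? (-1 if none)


Input: bdeebbcd
Character frequencies:
  'b': 3
  'c': 1
  'd': 2
  'e': 2
Scanning left to right for freq == 1:
  Position 0 ('b'): freq=3, skip
  Position 1 ('d'): freq=2, skip
  Position 2 ('e'): freq=2, skip
  Position 3 ('e'): freq=2, skip
  Position 4 ('b'): freq=3, skip
  Position 5 ('b'): freq=3, skip
  Position 6 ('c'): unique! => answer = 6

6


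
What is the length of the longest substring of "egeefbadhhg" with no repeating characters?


Input: "egeefbadhhg"
Sliding window (track last position of each char):
  Position 0 ('e'): window [0,0] length 1 -- new best
  Position 1 ('g'): window [0,1] length 2 -- new best
  Position 2 ('e'): repeat (last at 0), move window start to 1
  Position 2 ('e'): window [1,2] length 2
  Position 3 ('e'): repeat (last at 2), move window start to 3
  Position 3 ('e'): window [3,3] length 1
  Position 4 ('f'): window [3,4] length 2
  Position 5 ('b'): window [3,5] length 3 -- new best
  Position 6 ('a'): window [3,6] length 4 -- new best
  Position 7 ('d'): window [3,7] length 5 -- new best
  Position 8 ('h'): window [3,8] length 6 -- new best
  Position 9 ('h'): repeat (last at 8), move window start to 9
  Position 9 ('h'): window [9,9] length 1
  Position 10 ('g'): window [9,10] length 2
Longest substring with no repeats: "efbadh" with length 6

6


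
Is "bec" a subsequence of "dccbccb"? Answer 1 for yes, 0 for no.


Check if "bec" is a subsequence of "dccbccb"
Greedy scan:
  Position 0 ('d'): no match needed
  Position 1 ('c'): no match needed
  Position 2 ('c'): no match needed
  Position 3 ('b'): matches sub[0] = 'b'
  Position 4 ('c'): no match needed
  Position 5 ('c'): no match needed
  Position 6 ('b'): no match needed
Only matched 1/3 characters => not a subsequence

0


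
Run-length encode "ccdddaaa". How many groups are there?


Input: ccdddaaa
Scanning for consecutive runs:
  Group 1: 'c' x 2 (positions 0-1)
  Group 2: 'd' x 3 (positions 2-4)
  Group 3: 'a' x 3 (positions 5-7)
Total groups: 3

3


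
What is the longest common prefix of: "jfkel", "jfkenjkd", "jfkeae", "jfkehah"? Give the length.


Words: jfkel, jfkenjkd, jfkeae, jfkehah
  Position 0: all 'j' => match
  Position 1: all 'f' => match
  Position 2: all 'k' => match
  Position 3: all 'e' => match
  Position 4: ('l', 'n', 'a', 'h') => mismatch, stop
LCP = "jfke" (length 4)

4


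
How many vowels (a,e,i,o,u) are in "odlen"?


Input: odlen
Checking each character:
  'o' at position 0: vowel (running total: 1)
  'd' at position 1: consonant
  'l' at position 2: consonant
  'e' at position 3: vowel (running total: 2)
  'n' at position 4: consonant
Total vowels: 2

2


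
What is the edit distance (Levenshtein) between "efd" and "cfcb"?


Computing edit distance: "efd" -> "cfcb"
DP table:
           c    f    c    b
      0    1    2    3    4
  e   1    1    2    3    4
  f   2    2    1    2    3
  d   3    3    2    2    3
Edit distance = dp[3][4] = 3

3


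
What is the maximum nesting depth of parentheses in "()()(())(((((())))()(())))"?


Input: "()()(())(((((())))()(())))"
Tracking depth:
  Position 0 '(': depth becomes 1
  Position 1 ')': depth becomes 0
  Position 2 '(': depth becomes 1
  Position 3 ')': depth becomes 0
  Position 4 '(': depth becomes 1
  Position 5 '(': depth becomes 2
  Position 6 ')': depth becomes 1
  Position 7 ')': depth becomes 0
  Position 8 '(': depth becomes 1
  Position 9 '(': depth becomes 2
  Position 10 '(': depth becomes 3
  Position 11 '(': depth becomes 4
  Position 12 '(': depth becomes 5
  Position 13 '(': depth becomes 6
  Position 14 ')': depth becomes 5
  Position 15 ')': depth becomes 4
  Position 16 ')': depth becomes 3
  Position 17 ')': depth becomes 2
  Position 18 '(': depth becomes 3
  Position 19 ')': depth becomes 2
  Position 20 '(': depth becomes 3
  Position 21 '(': depth becomes 4
  Position 22 ')': depth becomes 3
  Position 23 ')': depth becomes 2
  Position 24 ')': depth becomes 1
  Position 25 ')': depth becomes 0
Maximum depth reached: 6

6


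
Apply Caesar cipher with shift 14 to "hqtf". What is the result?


Caesar cipher: shift "hqtf" by 14
  'h' (pos 7) + 14 = pos 21 = 'v'
  'q' (pos 16) + 14 = pos 4 = 'e'
  't' (pos 19) + 14 = pos 7 = 'h'
  'f' (pos 5) + 14 = pos 19 = 't'
Result: veht

veht


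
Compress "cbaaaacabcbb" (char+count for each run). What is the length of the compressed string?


Input: cbaaaacabcbb
Runs:
  'c' x 1 => "c1"
  'b' x 1 => "b1"
  'a' x 4 => "a4"
  'c' x 1 => "c1"
  'a' x 1 => "a1"
  'b' x 1 => "b1"
  'c' x 1 => "c1"
  'b' x 2 => "b2"
Compressed: "c1b1a4c1a1b1c1b2"
Compressed length: 16

16


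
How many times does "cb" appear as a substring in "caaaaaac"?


Searching for "cb" in "caaaaaac"
Scanning each position:
  Position 0: "ca" => no
  Position 1: "aa" => no
  Position 2: "aa" => no
  Position 3: "aa" => no
  Position 4: "aa" => no
  Position 5: "aa" => no
  Position 6: "ac" => no
Total occurrences: 0

0


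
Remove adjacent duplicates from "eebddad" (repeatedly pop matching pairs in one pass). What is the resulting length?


Input: eebddad
Stack-based adjacent duplicate removal:
  Read 'e': push. Stack: e
  Read 'e': matches stack top 'e' => pop. Stack: (empty)
  Read 'b': push. Stack: b
  Read 'd': push. Stack: bd
  Read 'd': matches stack top 'd' => pop. Stack: b
  Read 'a': push. Stack: ba
  Read 'd': push. Stack: bad
Final stack: "bad" (length 3)

3


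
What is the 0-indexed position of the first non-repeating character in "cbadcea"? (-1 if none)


Input: cbadcea
Character frequencies:
  'a': 2
  'b': 1
  'c': 2
  'd': 1
  'e': 1
Scanning left to right for freq == 1:
  Position 0 ('c'): freq=2, skip
  Position 1 ('b'): unique! => answer = 1

1


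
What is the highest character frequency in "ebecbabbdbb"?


Input: ebecbabbdbb
Character counts:
  'a': 1
  'b': 6
  'c': 1
  'd': 1
  'e': 2
Maximum frequency: 6

6


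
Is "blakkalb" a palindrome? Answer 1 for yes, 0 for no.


Input: blakkalb
Reversed: blakkalb
  Compare pos 0 ('b') with pos 7 ('b'): match
  Compare pos 1 ('l') with pos 6 ('l'): match
  Compare pos 2 ('a') with pos 5 ('a'): match
  Compare pos 3 ('k') with pos 4 ('k'): match
Result: palindrome

1


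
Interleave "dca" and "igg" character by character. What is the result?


Interleaving "dca" and "igg":
  Position 0: 'd' from first, 'i' from second => "di"
  Position 1: 'c' from first, 'g' from second => "cg"
  Position 2: 'a' from first, 'g' from second => "ag"
Result: dicgag

dicgag


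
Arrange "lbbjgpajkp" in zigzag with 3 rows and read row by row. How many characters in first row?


Zigzag "lbbjgpajkp" into 3 rows:
Placing characters:
  'l' => row 0
  'b' => row 1
  'b' => row 2
  'j' => row 1
  'g' => row 0
  'p' => row 1
  'a' => row 2
  'j' => row 1
  'k' => row 0
  'p' => row 1
Rows:
  Row 0: "lgk"
  Row 1: "bjpjp"
  Row 2: "ba"
First row length: 3

3


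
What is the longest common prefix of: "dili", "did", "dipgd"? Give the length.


Words: dili, did, dipgd
  Position 0: all 'd' => match
  Position 1: all 'i' => match
  Position 2: ('l', 'd', 'p') => mismatch, stop
LCP = "di" (length 2)

2


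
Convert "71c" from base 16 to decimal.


Input: "71c" in base 16
Positional expansion:
  Digit '7' (value 7) x 16^2 = 1792
  Digit '1' (value 1) x 16^1 = 16
  Digit 'c' (value 12) x 16^0 = 12
Sum = 1820

1820


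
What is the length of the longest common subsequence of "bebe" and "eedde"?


LCS of "bebe" and "eedde"
DP table:
           e    e    d    d    e
      0    0    0    0    0    0
  b   0    0    0    0    0    0
  e   0    1    1    1    1    1
  b   0    1    1    1    1    1
  e   0    1    2    2    2    2
LCS length = dp[4][5] = 2

2


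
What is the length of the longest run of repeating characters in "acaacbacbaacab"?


Input: "acaacbacbaacab"
Scanning for longest run:
  Position 1 ('c'): new char, reset run to 1
  Position 2 ('a'): new char, reset run to 1
  Position 3 ('a'): continues run of 'a', length=2
  Position 4 ('c'): new char, reset run to 1
  Position 5 ('b'): new char, reset run to 1
  Position 6 ('a'): new char, reset run to 1
  Position 7 ('c'): new char, reset run to 1
  Position 8 ('b'): new char, reset run to 1
  Position 9 ('a'): new char, reset run to 1
  Position 10 ('a'): continues run of 'a', length=2
  Position 11 ('c'): new char, reset run to 1
  Position 12 ('a'): new char, reset run to 1
  Position 13 ('b'): new char, reset run to 1
Longest run: 'a' with length 2

2


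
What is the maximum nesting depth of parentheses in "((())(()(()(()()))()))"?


Input: "((())(()(()(()()))()))"
Tracking depth:
  Position 0 '(': depth becomes 1
  Position 1 '(': depth becomes 2
  Position 2 '(': depth becomes 3
  Position 3 ')': depth becomes 2
  Position 4 ')': depth becomes 1
  Position 5 '(': depth becomes 2
  Position 6 '(': depth becomes 3
  Position 7 ')': depth becomes 2
  Position 8 '(': depth becomes 3
  Position 9 '(': depth becomes 4
  Position 10 ')': depth becomes 3
  Position 11 '(': depth becomes 4
  Position 12 '(': depth becomes 5
  Position 13 ')': depth becomes 4
  Position 14 '(': depth becomes 5
  Position 15 ')': depth becomes 4
  Position 16 ')': depth becomes 3
  Position 17 ')': depth becomes 2
  Position 18 '(': depth becomes 3
  Position 19 ')': depth becomes 2
  Position 20 ')': depth becomes 1
  Position 21 ')': depth becomes 0
Maximum depth reached: 5

5


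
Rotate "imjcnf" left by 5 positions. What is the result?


Input: "imjcnf", rotate left by 5
First 5 characters: "imjcn"
Remaining characters: "f"
Concatenate remaining + first: "f" + "imjcn" = "fimjcn"

fimjcn


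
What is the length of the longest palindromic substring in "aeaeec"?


Input: "aeaeec"
Checking substrings for palindromes:
  [0:3] "aea" (len 3) => palindrome
  [1:4] "eae" (len 3) => palindrome
  [3:5] "ee" (len 2) => palindrome
Longest palindromic substring: "aea" with length 3

3


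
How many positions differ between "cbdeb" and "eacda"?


Comparing "cbdeb" and "eacda" position by position:
  Position 0: 'c' vs 'e' => DIFFER
  Position 1: 'b' vs 'a' => DIFFER
  Position 2: 'd' vs 'c' => DIFFER
  Position 3: 'e' vs 'd' => DIFFER
  Position 4: 'b' vs 'a' => DIFFER
Positions that differ: 5

5


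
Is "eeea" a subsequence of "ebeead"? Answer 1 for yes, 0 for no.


Check if "eeea" is a subsequence of "ebeead"
Greedy scan:
  Position 0 ('e'): matches sub[0] = 'e'
  Position 1 ('b'): no match needed
  Position 2 ('e'): matches sub[1] = 'e'
  Position 3 ('e'): matches sub[2] = 'e'
  Position 4 ('a'): matches sub[3] = 'a'
  Position 5 ('d'): no match needed
All 4 characters matched => is a subsequence

1


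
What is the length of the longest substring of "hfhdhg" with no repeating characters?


Input: "hfhdhg"
Sliding window (track last position of each char):
  Position 0 ('h'): window [0,0] length 1 -- new best
  Position 1 ('f'): window [0,1] length 2 -- new best
  Position 2 ('h'): repeat (last at 0), move window start to 1
  Position 2 ('h'): window [1,2] length 2
  Position 3 ('d'): window [1,3] length 3 -- new best
  Position 4 ('h'): repeat (last at 2), move window start to 3
  Position 4 ('h'): window [3,4] length 2
  Position 5 ('g'): window [3,5] length 3
Longest substring with no repeats: "fhd" with length 3

3


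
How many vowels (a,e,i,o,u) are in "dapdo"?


Input: dapdo
Checking each character:
  'd' at position 0: consonant
  'a' at position 1: vowel (running total: 1)
  'p' at position 2: consonant
  'd' at position 3: consonant
  'o' at position 4: vowel (running total: 2)
Total vowels: 2

2


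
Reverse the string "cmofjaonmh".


Input: cmofjaonmh
Reading characters right to left:
  Position 9: 'h'
  Position 8: 'm'
  Position 7: 'n'
  Position 6: 'o'
  Position 5: 'a'
  Position 4: 'j'
  Position 3: 'f'
  Position 2: 'o'
  Position 1: 'm'
  Position 0: 'c'
Reversed: hmnoajfomc

hmnoajfomc


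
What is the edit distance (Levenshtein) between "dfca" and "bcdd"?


Computing edit distance: "dfca" -> "bcdd"
DP table:
           b    c    d    d
      0    1    2    3    4
  d   1    1    2    2    3
  f   2    2    2    3    3
  c   3    3    2    3    4
  a   4    4    3    3    4
Edit distance = dp[4][4] = 4

4


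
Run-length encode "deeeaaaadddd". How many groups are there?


Input: deeeaaaadddd
Scanning for consecutive runs:
  Group 1: 'd' x 1 (positions 0-0)
  Group 2: 'e' x 3 (positions 1-3)
  Group 3: 'a' x 4 (positions 4-7)
  Group 4: 'd' x 4 (positions 8-11)
Total groups: 4

4


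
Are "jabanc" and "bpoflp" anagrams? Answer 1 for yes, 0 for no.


Strings: "jabanc", "bpoflp"
Sorted first:  aabcjn
Sorted second: bflopp
Differ at position 0: 'a' vs 'b' => not anagrams

0


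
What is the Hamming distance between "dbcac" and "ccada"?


Comparing "dbcac" and "ccada" position by position:
  Position 0: 'd' vs 'c' => differ
  Position 1: 'b' vs 'c' => differ
  Position 2: 'c' vs 'a' => differ
  Position 3: 'a' vs 'd' => differ
  Position 4: 'c' vs 'a' => differ
Total differences (Hamming distance): 5

5


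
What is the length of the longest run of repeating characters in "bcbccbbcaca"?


Input: "bcbccbbcaca"
Scanning for longest run:
  Position 1 ('c'): new char, reset run to 1
  Position 2 ('b'): new char, reset run to 1
  Position 3 ('c'): new char, reset run to 1
  Position 4 ('c'): continues run of 'c', length=2
  Position 5 ('b'): new char, reset run to 1
  Position 6 ('b'): continues run of 'b', length=2
  Position 7 ('c'): new char, reset run to 1
  Position 8 ('a'): new char, reset run to 1
  Position 9 ('c'): new char, reset run to 1
  Position 10 ('a'): new char, reset run to 1
Longest run: 'c' with length 2

2


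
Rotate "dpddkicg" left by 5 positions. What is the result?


Input: "dpddkicg", rotate left by 5
First 5 characters: "dpddk"
Remaining characters: "icg"
Concatenate remaining + first: "icg" + "dpddk" = "icgdpddk"

icgdpddk


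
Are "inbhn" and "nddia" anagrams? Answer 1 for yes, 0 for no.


Strings: "inbhn", "nddia"
Sorted first:  bhinn
Sorted second: addin
Differ at position 0: 'b' vs 'a' => not anagrams

0


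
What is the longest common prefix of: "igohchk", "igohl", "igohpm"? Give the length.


Words: igohchk, igohl, igohpm
  Position 0: all 'i' => match
  Position 1: all 'g' => match
  Position 2: all 'o' => match
  Position 3: all 'h' => match
  Position 4: ('c', 'l', 'p') => mismatch, stop
LCP = "igoh" (length 4)

4


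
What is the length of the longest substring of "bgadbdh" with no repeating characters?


Input: "bgadbdh"
Sliding window (track last position of each char):
  Position 0 ('b'): window [0,0] length 1 -- new best
  Position 1 ('g'): window [0,1] length 2 -- new best
  Position 2 ('a'): window [0,2] length 3 -- new best
  Position 3 ('d'): window [0,3] length 4 -- new best
  Position 4 ('b'): repeat (last at 0), move window start to 1
  Position 4 ('b'): window [1,4] length 4
  Position 5 ('d'): repeat (last at 3), move window start to 4
  Position 5 ('d'): window [4,5] length 2
  Position 6 ('h'): window [4,6] length 3
Longest substring with no repeats: "bgad" with length 4

4


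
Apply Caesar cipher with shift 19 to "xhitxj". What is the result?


Caesar cipher: shift "xhitxj" by 19
  'x' (pos 23) + 19 = pos 16 = 'q'
  'h' (pos 7) + 19 = pos 0 = 'a'
  'i' (pos 8) + 19 = pos 1 = 'b'
  't' (pos 19) + 19 = pos 12 = 'm'
  'x' (pos 23) + 19 = pos 16 = 'q'
  'j' (pos 9) + 19 = pos 2 = 'c'
Result: qabmqc

qabmqc


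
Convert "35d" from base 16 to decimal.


Input: "35d" in base 16
Positional expansion:
  Digit '3' (value 3) x 16^2 = 768
  Digit '5' (value 5) x 16^1 = 80
  Digit 'd' (value 13) x 16^0 = 13
Sum = 861

861
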